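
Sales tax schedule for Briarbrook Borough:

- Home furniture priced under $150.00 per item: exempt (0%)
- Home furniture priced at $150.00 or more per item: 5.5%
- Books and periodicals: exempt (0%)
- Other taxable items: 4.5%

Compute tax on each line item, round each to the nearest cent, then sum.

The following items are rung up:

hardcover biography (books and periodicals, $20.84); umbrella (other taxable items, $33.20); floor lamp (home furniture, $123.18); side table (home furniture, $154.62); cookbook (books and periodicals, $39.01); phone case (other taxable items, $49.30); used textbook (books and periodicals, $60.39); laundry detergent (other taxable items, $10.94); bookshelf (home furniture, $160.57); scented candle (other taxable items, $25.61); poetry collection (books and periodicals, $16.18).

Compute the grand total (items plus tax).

$716.52

Hardcover biography $20.84: books and periodicals → 0% → $0.00
Umbrella $33.20: other taxable items → 4.5% → $1.49
Floor lamp $123.18: home furniture, under $150.00 → 0% → $0.00
Side table $154.62: home furniture, $150.00 or more → 5.5% → $8.50
Cookbook $39.01: books and periodicals → 0% → $0.00
Phone case $49.30: other taxable items → 4.5% → $2.22
Used textbook $60.39: books and periodicals → 0% → $0.00
Laundry detergent $10.94: other taxable items → 4.5% → $0.49
Bookshelf $160.57: home furniture, $150.00 or more → 5.5% → $8.83
Scented candle $25.61: other taxable items → 4.5% → $1.15
Poetry collection $16.18: books and periodicals → 0% → $0.00
Subtotal = $693.84; tax = $22.68; total due = $716.52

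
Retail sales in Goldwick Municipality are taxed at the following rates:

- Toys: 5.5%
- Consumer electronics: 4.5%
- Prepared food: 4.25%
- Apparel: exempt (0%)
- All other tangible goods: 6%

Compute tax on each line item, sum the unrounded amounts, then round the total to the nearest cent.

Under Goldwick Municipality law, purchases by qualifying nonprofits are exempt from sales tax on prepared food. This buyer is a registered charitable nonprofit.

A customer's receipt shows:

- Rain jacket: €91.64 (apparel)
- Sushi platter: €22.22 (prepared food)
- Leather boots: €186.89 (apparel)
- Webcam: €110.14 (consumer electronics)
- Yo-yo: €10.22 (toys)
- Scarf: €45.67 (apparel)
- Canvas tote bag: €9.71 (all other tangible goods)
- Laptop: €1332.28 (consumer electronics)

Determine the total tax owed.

Rain jacket €91.64: apparel → 0% → €0.00
Sushi platter €22.22: prepared food, buyer-exempt → 0% → €0.00
Leather boots €186.89: apparel → 0% → €0.00
Webcam €110.14: consumer electronics → 4.5% → €4.9563
Yo-yo €10.22: toys → 5.5% → €0.5621
Scarf €45.67: apparel → 0% → €0.00
Canvas tote bag €9.71: all other tangible goods → 6% → €0.5826
Laptop €1332.28: consumer electronics → 4.5% → €59.9526
Unrounded tax sum = €66.0536 → €66.05

€66.05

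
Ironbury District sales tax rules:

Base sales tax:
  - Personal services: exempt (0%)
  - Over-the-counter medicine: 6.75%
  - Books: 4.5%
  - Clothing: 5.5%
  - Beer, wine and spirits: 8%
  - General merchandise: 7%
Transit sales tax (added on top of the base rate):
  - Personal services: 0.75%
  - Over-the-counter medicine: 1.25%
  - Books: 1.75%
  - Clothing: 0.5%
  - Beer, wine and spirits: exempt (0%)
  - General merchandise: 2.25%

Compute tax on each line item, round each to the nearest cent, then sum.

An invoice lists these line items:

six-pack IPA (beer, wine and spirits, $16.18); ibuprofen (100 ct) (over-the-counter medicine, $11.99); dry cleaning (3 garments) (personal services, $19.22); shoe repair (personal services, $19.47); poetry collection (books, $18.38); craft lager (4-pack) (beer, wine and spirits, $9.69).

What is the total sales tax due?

$4.47

Six-pack IPA $16.18: beer, wine and spirits → 8% + 0% transit = 8% → $1.29
Ibuprofen (100 ct) $11.99: over-the-counter medicine → 6.75% + 1.25% transit = 8% → $0.96
Dry cleaning (3 garments) $19.22: personal services → 0% + 0.75% transit = 0.75% → $0.14
Shoe repair $19.47: personal services → 0% + 0.75% transit = 0.75% → $0.15
Poetry collection $18.38: books → 4.5% + 1.75% transit = 6.25% → $1.15
Craft lager (4-pack) $9.69: beer, wine and spirits → 8% + 0% transit = 8% → $0.78
Total tax = $1.29 + $0.96 + $0.14 + $0.15 + $1.15 + $0.78 = $4.47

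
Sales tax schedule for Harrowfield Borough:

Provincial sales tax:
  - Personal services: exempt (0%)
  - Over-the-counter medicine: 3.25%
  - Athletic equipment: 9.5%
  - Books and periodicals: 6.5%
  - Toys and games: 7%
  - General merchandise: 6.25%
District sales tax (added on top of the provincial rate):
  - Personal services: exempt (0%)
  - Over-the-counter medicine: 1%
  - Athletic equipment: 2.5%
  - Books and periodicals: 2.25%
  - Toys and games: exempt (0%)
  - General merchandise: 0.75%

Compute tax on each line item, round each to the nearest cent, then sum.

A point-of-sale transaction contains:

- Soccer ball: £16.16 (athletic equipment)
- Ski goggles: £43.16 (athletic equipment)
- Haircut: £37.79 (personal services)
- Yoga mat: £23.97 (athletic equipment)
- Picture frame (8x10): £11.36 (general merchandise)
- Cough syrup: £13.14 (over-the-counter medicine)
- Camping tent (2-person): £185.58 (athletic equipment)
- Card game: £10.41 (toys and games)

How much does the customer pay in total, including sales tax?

Soccer ball £16.16: athletic equipment → 9.5% + 2.5% district = 12% → £1.94
Ski goggles £43.16: athletic equipment → 9.5% + 2.5% district = 12% → £5.18
Haircut £37.79: personal services → 0% + 0% district = 0% → £0.00
Yoga mat £23.97: athletic equipment → 9.5% + 2.5% district = 12% → £2.88
Picture frame (8x10) £11.36: general merchandise → 6.25% + 0.75% district = 7% → £0.80
Cough syrup £13.14: over-the-counter medicine → 3.25% + 1% district = 4.25% → £0.56
Camping tent (2-person) £185.58: athletic equipment → 9.5% + 2.5% district = 12% → £22.27
Card game £10.41: toys and games → 7% + 0% district = 7% → £0.73
Subtotal = £341.57; tax = £34.36; total due = £375.93

£375.93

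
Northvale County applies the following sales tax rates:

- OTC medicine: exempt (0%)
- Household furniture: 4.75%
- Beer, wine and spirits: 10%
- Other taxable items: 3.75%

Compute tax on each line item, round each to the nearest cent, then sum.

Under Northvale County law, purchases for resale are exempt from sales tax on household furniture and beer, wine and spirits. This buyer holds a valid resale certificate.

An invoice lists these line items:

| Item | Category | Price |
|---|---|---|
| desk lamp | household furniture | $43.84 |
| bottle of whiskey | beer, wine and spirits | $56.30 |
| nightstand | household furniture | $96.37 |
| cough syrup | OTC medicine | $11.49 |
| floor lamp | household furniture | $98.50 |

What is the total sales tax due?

Desk lamp $43.84: household furniture, buyer-exempt → 0% → $0.00
Bottle of whiskey $56.30: beer, wine and spirits, buyer-exempt → 0% → $0.00
Nightstand $96.37: household furniture, buyer-exempt → 0% → $0.00
Cough syrup $11.49: OTC medicine → 0% → $0.00
Floor lamp $98.50: household furniture, buyer-exempt → 0% → $0.00
Total tax = $0.00

$0.00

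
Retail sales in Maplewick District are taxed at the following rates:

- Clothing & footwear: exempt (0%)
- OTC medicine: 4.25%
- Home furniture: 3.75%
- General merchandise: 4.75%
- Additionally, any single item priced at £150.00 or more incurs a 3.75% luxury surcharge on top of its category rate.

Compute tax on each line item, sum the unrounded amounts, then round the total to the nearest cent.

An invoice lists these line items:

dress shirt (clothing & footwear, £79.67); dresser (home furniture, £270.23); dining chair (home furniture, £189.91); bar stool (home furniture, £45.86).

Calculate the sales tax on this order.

Dress shirt £79.67: clothing & footwear → 0% → £0.00
Dresser £270.23: home furniture → 3.75% + 3.75% surcharge = 7.5% → £20.26725
Dining chair £189.91: home furniture → 3.75% + 3.75% surcharge = 7.5% → £14.24325
Bar stool £45.86: home furniture → 3.75% → £1.71975
Unrounded tax sum = £36.23025 → £36.23

£36.23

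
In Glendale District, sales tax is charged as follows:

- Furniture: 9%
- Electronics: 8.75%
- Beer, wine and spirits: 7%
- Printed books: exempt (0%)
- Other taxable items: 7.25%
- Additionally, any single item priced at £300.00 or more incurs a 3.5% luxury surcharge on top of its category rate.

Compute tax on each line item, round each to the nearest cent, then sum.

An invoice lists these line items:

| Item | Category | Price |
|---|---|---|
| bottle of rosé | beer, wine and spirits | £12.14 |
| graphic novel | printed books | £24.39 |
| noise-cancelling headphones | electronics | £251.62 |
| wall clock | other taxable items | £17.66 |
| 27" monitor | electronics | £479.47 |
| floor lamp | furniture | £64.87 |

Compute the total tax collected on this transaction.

£88.73

Bottle of rosé £12.14: beer, wine and spirits → 7% → £0.85
Graphic novel £24.39: printed books → 0% → £0.00
Noise-cancelling headphones £251.62: electronics → 8.75% → £22.02
Wall clock £17.66: other taxable items → 7.25% → £1.28
27" monitor £479.47: electronics → 8.75% + 3.5% surcharge = 12.25% → £58.74
Floor lamp £64.87: furniture → 9% → £5.84
Total tax = £0.85 + £22.02 + £1.28 + £58.74 + £5.84 = £88.73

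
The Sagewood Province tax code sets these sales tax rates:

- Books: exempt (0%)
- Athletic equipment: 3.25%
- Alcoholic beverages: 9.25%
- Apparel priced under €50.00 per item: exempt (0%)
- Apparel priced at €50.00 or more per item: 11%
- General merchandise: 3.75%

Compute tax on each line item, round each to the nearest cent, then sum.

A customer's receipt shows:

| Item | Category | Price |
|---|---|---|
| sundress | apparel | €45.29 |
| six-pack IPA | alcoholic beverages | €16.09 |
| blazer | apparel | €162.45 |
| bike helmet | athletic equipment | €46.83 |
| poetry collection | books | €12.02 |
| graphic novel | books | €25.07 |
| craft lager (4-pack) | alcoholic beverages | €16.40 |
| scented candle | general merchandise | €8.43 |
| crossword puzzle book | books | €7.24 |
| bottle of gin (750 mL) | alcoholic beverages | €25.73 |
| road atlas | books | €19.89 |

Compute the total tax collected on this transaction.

€25.10

Sundress €45.29: apparel, under €50.00 → 0% → €0.00
Six-pack IPA €16.09: alcoholic beverages → 9.25% → €1.49
Blazer €162.45: apparel, €50.00 or more → 11% → €17.87
Bike helmet €46.83: athletic equipment → 3.25% → €1.52
Poetry collection €12.02: books → 0% → €0.00
Graphic novel €25.07: books → 0% → €0.00
Craft lager (4-pack) €16.40: alcoholic beverages → 9.25% → €1.52
Scented candle €8.43: general merchandise → 3.75% → €0.32
Crossword puzzle book €7.24: books → 0% → €0.00
Bottle of gin (750 mL) €25.73: alcoholic beverages → 9.25% → €2.38
Road atlas €19.89: books → 0% → €0.00
Total tax = €1.49 + €17.87 + €1.52 + €1.52 + €0.32 + €2.38 = €25.10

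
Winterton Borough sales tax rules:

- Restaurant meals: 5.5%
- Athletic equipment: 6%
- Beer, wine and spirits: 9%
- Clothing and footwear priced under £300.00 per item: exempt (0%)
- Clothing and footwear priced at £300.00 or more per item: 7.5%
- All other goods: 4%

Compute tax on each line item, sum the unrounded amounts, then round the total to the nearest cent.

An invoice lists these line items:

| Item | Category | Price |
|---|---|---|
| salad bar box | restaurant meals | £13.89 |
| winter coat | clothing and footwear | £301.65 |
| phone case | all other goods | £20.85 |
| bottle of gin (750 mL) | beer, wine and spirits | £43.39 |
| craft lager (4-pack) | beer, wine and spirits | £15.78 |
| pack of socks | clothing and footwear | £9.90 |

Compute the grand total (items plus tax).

Salad bar box £13.89: restaurant meals → 5.5% → £0.76395
Winter coat £301.65: clothing and footwear, £300.00 or more → 7.5% → £22.62375
Phone case £20.85: all other goods → 4% → £0.834
Bottle of gin (750 mL) £43.39: beer, wine and spirits → 9% → £3.9051
Craft lager (4-pack) £15.78: beer, wine and spirits → 9% → £1.4202
Pack of socks £9.90: clothing and footwear, under £300.00 → 0% → £0.00
Subtotal = £405.46; unrounded tax = £29.547 → £29.55; total due = £435.01

£435.01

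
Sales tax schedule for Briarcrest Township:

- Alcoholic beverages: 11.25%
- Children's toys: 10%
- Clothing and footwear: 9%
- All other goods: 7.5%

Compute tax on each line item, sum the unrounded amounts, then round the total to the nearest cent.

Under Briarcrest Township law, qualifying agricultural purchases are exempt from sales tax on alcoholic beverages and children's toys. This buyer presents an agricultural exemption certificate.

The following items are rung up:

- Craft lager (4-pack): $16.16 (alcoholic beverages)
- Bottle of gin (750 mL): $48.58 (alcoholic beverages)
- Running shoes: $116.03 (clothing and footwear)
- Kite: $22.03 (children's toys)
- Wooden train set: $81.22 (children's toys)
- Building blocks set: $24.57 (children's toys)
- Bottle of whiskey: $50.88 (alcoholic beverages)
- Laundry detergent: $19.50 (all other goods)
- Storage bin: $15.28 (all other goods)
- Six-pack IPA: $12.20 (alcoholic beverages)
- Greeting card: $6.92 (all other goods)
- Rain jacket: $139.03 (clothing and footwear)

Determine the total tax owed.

$26.08

Craft lager (4-pack) $16.16: alcoholic beverages, buyer-exempt → 0% → $0.00
Bottle of gin (750 mL) $48.58: alcoholic beverages, buyer-exempt → 0% → $0.00
Running shoes $116.03: clothing and footwear → 9% → $10.4427
Kite $22.03: children's toys, buyer-exempt → 0% → $0.00
Wooden train set $81.22: children's toys, buyer-exempt → 0% → $0.00
Building blocks set $24.57: children's toys, buyer-exempt → 0% → $0.00
Bottle of whiskey $50.88: alcoholic beverages, buyer-exempt → 0% → $0.00
Laundry detergent $19.50: all other goods → 7.5% → $1.4625
Storage bin $15.28: all other goods → 7.5% → $1.146
Six-pack IPA $12.20: alcoholic beverages, buyer-exempt → 0% → $0.00
Greeting card $6.92: all other goods → 7.5% → $0.519
Rain jacket $139.03: clothing and footwear → 9% → $12.5127
Unrounded tax sum = $26.0829 → $26.08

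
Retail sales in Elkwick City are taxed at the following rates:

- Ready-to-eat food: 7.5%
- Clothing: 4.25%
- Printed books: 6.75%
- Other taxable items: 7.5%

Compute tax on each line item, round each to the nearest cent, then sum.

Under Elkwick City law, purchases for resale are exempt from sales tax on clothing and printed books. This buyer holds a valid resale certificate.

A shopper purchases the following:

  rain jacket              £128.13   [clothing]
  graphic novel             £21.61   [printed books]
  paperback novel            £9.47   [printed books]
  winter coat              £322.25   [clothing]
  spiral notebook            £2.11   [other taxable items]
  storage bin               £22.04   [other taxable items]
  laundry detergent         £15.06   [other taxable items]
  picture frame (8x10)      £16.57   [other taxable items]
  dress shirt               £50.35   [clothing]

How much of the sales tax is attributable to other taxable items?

£4.18

Spiral notebook £2.11: other taxable items → 7.5% → £0.16
Storage bin £22.04: other taxable items → 7.5% → £1.65
Laundry detergent £15.06: other taxable items → 7.5% → £1.13
Picture frame (8x10) £16.57: other taxable items → 7.5% → £1.24
Tax on other taxable items = £0.16 + £1.65 + £1.13 + £1.24 = £4.18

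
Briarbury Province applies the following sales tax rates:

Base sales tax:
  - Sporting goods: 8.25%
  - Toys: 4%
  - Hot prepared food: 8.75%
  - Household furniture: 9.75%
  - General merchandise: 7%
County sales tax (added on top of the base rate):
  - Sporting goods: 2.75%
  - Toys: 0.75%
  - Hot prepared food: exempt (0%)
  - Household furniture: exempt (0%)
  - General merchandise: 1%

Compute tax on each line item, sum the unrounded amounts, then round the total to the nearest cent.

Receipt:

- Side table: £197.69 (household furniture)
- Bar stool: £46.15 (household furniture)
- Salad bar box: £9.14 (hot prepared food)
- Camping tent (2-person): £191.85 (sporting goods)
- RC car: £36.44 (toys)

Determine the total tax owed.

£47.41

Side table £197.69: household furniture → 9.75% + 0% county = 9.75% → £19.274775
Bar stool £46.15: household furniture → 9.75% + 0% county = 9.75% → £4.499625
Salad bar box £9.14: hot prepared food → 8.75% + 0% county = 8.75% → £0.79975
Camping tent (2-person) £191.85: sporting goods → 8.25% + 2.75% county = 11% → £21.1035
RC car £36.44: toys → 4% + 0.75% county = 4.75% → £1.7309
Unrounded tax sum = £47.40855 → £47.41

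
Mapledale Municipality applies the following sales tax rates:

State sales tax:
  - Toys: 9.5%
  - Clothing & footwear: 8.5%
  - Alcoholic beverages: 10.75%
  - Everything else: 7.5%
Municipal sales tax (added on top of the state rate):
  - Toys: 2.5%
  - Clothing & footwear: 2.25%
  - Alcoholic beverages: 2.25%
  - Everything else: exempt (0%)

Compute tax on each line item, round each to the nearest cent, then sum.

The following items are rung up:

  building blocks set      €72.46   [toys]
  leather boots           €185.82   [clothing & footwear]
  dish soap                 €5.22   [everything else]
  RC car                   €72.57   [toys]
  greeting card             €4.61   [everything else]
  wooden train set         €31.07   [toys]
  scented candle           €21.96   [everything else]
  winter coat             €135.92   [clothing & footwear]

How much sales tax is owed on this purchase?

€58.12

Building blocks set €72.46: toys → 9.5% + 2.5% municipal = 12% → €8.70
Leather boots €185.82: clothing & footwear → 8.5% + 2.25% municipal = 10.75% → €19.98
Dish soap €5.22: everything else → 7.5% + 0% municipal = 7.5% → €0.39
RC car €72.57: toys → 9.5% + 2.5% municipal = 12% → €8.71
Greeting card €4.61: everything else → 7.5% + 0% municipal = 7.5% → €0.35
Wooden train set €31.07: toys → 9.5% + 2.5% municipal = 12% → €3.73
Scented candle €21.96: everything else → 7.5% + 0% municipal = 7.5% → €1.65
Winter coat €135.92: clothing & footwear → 8.5% + 2.25% municipal = 10.75% → €14.61
Total tax = €8.70 + €19.98 + €0.39 + €8.71 + €0.35 + €3.73 + €1.65 + €14.61 = €58.12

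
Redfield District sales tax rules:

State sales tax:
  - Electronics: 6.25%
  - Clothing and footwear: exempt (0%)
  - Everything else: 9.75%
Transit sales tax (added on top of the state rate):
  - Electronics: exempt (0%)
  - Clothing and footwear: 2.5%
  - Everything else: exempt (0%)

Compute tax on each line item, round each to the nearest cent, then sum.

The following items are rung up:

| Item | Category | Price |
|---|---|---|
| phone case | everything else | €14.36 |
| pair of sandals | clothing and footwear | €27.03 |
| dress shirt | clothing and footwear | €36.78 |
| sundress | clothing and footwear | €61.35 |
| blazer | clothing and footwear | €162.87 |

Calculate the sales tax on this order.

€8.60

Phone case €14.36: everything else → 9.75% + 0% transit = 9.75% → €1.40
Pair of sandals €27.03: clothing and footwear → 0% + 2.5% transit = 2.5% → €0.68
Dress shirt €36.78: clothing and footwear → 0% + 2.5% transit = 2.5% → €0.92
Sundress €61.35: clothing and footwear → 0% + 2.5% transit = 2.5% → €1.53
Blazer €162.87: clothing and footwear → 0% + 2.5% transit = 2.5% → €4.07
Total tax = €1.40 + €0.68 + €0.92 + €1.53 + €4.07 = €8.60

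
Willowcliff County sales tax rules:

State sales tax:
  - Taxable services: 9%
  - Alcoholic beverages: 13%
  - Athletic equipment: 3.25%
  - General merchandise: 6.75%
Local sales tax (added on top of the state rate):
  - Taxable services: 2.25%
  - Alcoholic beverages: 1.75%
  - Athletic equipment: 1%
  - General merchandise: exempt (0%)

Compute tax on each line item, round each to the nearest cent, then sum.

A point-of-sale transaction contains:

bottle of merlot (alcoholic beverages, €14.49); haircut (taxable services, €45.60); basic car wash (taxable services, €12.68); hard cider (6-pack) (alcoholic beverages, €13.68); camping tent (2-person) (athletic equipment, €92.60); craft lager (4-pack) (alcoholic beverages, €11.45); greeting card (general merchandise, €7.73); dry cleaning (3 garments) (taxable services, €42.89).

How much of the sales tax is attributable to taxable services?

€11.39

Haircut €45.60: taxable services → 9% + 2.25% local = 11.25% → €5.13
Basic car wash €12.68: taxable services → 9% + 2.25% local = 11.25% → €1.43
Dry cleaning (3 garments) €42.89: taxable services → 9% + 2.25% local = 11.25% → €4.83
Tax on taxable services = €5.13 + €1.43 + €4.83 = €11.39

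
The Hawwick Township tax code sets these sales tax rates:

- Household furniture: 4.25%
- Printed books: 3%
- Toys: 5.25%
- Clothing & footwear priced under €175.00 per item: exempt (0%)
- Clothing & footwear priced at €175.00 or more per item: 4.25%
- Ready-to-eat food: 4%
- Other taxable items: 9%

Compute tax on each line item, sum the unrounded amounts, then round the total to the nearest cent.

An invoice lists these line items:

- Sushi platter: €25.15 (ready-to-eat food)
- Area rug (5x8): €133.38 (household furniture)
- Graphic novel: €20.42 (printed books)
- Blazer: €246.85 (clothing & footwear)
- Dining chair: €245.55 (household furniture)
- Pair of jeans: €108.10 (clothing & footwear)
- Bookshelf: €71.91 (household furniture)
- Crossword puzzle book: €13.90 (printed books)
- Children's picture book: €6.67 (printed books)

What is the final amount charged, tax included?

€903.82

Sushi platter €25.15: ready-to-eat food → 4% → €1.006
Area rug (5x8) €133.38: household furniture → 4.25% → €5.66865
Graphic novel €20.42: printed books → 3% → €0.6126
Blazer €246.85: clothing & footwear, €175.00 or more → 4.25% → €10.491125
Dining chair €245.55: household furniture → 4.25% → €10.435875
Pair of jeans €108.10: clothing & footwear, under €175.00 → 0% → €0.00
Bookshelf €71.91: household furniture → 4.25% → €3.056175
Crossword puzzle book €13.90: printed books → 3% → €0.417
Children's picture book €6.67: printed books → 3% → €0.2001
Subtotal = €871.93; unrounded tax = €31.887525 → €31.89; total due = €903.82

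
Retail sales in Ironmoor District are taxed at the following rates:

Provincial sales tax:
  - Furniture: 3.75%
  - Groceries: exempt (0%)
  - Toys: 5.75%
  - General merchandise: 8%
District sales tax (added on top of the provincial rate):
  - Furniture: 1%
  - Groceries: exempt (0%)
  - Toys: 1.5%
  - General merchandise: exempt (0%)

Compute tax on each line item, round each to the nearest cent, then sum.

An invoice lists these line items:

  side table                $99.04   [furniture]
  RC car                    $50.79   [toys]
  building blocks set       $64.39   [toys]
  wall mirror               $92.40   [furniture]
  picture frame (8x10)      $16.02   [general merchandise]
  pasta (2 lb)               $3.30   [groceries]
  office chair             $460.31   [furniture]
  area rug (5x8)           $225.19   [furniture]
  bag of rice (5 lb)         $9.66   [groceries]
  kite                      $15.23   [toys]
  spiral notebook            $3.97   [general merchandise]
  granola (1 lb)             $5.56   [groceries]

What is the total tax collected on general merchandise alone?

Picture frame (8x10) $16.02: general merchandise → 8% + 0% district = 8% → $1.28
Spiral notebook $3.97: general merchandise → 8% + 0% district = 8% → $0.32
Tax on general merchandise = $1.28 + $0.32 = $1.60

$1.60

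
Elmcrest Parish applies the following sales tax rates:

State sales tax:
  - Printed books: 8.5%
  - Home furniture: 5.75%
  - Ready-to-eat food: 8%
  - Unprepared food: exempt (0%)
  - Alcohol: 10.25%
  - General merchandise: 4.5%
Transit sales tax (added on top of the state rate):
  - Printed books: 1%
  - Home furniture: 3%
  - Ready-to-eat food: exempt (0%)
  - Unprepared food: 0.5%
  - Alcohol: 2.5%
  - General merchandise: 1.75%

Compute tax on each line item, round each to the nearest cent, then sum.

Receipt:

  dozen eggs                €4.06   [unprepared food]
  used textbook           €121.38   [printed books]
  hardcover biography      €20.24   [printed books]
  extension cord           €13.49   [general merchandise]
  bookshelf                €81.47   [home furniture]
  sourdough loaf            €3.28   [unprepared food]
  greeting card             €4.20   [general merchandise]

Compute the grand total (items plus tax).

€269.84

Dozen eggs €4.06: unprepared food → 0% + 0.5% transit = 0.5% → €0.02
Used textbook €121.38: printed books → 8.5% + 1% transit = 9.5% → €11.53
Hardcover biography €20.24: printed books → 8.5% + 1% transit = 9.5% → €1.92
Extension cord €13.49: general merchandise → 4.5% + 1.75% transit = 6.25% → €0.84
Bookshelf €81.47: home furniture → 5.75% + 3% transit = 8.75% → €7.13
Sourdough loaf €3.28: unprepared food → 0% + 0.5% transit = 0.5% → €0.02
Greeting card €4.20: general merchandise → 4.5% + 1.75% transit = 6.25% → €0.26
Subtotal = €248.12; tax = €21.72; total due = €269.84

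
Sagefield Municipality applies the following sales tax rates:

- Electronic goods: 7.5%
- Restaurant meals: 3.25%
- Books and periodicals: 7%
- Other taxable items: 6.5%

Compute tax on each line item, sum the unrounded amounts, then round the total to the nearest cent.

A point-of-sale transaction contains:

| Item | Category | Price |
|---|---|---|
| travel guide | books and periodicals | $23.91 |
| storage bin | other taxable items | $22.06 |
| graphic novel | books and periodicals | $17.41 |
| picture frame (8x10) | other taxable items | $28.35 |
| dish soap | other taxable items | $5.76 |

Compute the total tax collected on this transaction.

$6.54

Travel guide $23.91: books and periodicals → 7% → $1.6737
Storage bin $22.06: other taxable items → 6.5% → $1.4339
Graphic novel $17.41: books and periodicals → 7% → $1.2187
Picture frame (8x10) $28.35: other taxable items → 6.5% → $1.84275
Dish soap $5.76: other taxable items → 6.5% → $0.3744
Unrounded tax sum = $6.54345 → $6.54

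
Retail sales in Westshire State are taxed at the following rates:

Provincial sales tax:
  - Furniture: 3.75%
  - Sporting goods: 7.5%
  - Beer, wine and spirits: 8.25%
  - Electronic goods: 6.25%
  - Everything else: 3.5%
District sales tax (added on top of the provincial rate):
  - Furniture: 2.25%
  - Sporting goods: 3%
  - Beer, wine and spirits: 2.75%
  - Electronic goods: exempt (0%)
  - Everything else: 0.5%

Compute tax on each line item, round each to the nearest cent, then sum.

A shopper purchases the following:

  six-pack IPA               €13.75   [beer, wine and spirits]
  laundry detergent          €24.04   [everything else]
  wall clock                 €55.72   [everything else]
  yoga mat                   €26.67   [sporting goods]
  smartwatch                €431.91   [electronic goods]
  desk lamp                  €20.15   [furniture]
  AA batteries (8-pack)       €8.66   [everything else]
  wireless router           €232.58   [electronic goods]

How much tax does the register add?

Six-pack IPA €13.75: beer, wine and spirits → 8.25% + 2.75% district = 11% → €1.51
Laundry detergent €24.04: everything else → 3.5% + 0.5% district = 4% → €0.96
Wall clock €55.72: everything else → 3.5% + 0.5% district = 4% → €2.23
Yoga mat €26.67: sporting goods → 7.5% + 3% district = 10.5% → €2.80
Smartwatch €431.91: electronic goods → 6.25% + 0% district = 6.25% → €26.99
Desk lamp €20.15: furniture → 3.75% + 2.25% district = 6% → €1.21
AA batteries (8-pack) €8.66: everything else → 3.5% + 0.5% district = 4% → €0.35
Wireless router €232.58: electronic goods → 6.25% + 0% district = 6.25% → €14.54
Total tax = €1.51 + €0.96 + €2.23 + €2.80 + €26.99 + €1.21 + €0.35 + €14.54 = €50.59

€50.59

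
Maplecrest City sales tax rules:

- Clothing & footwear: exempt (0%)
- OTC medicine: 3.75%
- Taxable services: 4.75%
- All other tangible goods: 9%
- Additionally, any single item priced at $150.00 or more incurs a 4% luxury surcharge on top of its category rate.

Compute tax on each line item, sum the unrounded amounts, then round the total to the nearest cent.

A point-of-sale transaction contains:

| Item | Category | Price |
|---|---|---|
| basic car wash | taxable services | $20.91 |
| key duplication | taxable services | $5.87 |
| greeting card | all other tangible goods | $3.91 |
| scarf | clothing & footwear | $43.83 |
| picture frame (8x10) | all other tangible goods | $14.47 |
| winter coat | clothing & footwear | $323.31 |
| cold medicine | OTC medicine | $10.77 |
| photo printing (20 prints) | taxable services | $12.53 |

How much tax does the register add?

Basic car wash $20.91: taxable services → 4.75% → $0.993225
Key duplication $5.87: taxable services → 4.75% → $0.278825
Greeting card $3.91: all other tangible goods → 9% → $0.3519
Scarf $43.83: clothing & footwear → 0% → $0.00
Picture frame (8x10) $14.47: all other tangible goods → 9% → $1.3023
Winter coat $323.31: clothing & footwear → 0% + 4% surcharge = 4% → $12.9324
Cold medicine $10.77: OTC medicine → 3.75% → $0.403875
Photo printing (20 prints) $12.53: taxable services → 4.75% → $0.595175
Unrounded tax sum = $16.8577 → $16.86

$16.86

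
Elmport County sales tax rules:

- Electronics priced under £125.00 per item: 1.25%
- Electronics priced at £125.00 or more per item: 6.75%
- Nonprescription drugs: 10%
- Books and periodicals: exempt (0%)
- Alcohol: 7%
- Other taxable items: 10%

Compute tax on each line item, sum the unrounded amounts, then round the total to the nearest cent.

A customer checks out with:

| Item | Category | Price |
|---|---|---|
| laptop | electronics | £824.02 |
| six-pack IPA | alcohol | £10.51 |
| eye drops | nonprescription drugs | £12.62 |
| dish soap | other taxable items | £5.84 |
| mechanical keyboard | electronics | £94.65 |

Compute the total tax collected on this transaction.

£59.39

Laptop £824.02: electronics, £125.00 or more → 6.75% → £55.62135
Six-pack IPA £10.51: alcohol → 7% → £0.7357
Eye drops £12.62: nonprescription drugs → 10% → £1.262
Dish soap £5.84: other taxable items → 10% → £0.584
Mechanical keyboard £94.65: electronics, under £125.00 → 1.25% → £1.183125
Unrounded tax sum = £59.386175 → £59.39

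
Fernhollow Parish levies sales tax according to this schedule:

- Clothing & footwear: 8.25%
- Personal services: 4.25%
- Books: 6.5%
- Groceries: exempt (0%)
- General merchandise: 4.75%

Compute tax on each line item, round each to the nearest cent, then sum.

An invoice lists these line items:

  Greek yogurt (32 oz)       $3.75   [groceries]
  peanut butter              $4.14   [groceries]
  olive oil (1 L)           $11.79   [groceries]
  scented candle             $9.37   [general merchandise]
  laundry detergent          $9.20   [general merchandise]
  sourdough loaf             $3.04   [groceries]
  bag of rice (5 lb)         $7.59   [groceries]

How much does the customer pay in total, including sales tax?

Greek yogurt (32 oz) $3.75: groceries → 0% → $0.00
Peanut butter $4.14: groceries → 0% → $0.00
Olive oil (1 L) $11.79: groceries → 0% → $0.00
Scented candle $9.37: general merchandise → 4.75% → $0.45
Laundry detergent $9.20: general merchandise → 4.75% → $0.44
Sourdough loaf $3.04: groceries → 0% → $0.00
Bag of rice (5 lb) $7.59: groceries → 0% → $0.00
Subtotal = $48.88; tax = $0.89; total due = $49.77

$49.77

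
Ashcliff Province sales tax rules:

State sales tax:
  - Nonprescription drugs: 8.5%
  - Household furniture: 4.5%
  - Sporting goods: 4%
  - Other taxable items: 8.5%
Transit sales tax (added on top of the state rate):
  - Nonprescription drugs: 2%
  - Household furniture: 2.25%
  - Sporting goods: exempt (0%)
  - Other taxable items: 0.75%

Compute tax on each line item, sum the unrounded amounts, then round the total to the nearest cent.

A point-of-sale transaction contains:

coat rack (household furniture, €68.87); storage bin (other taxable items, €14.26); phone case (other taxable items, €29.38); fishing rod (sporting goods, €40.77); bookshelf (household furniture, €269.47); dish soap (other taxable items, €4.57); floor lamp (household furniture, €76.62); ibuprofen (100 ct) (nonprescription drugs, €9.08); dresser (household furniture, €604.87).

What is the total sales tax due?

Coat rack €68.87: household furniture → 4.5% + 2.25% transit = 6.75% → €4.648725
Storage bin €14.26: other taxable items → 8.5% + 0.75% transit = 9.25% → €1.31905
Phone case €29.38: other taxable items → 8.5% + 0.75% transit = 9.25% → €2.71765
Fishing rod €40.77: sporting goods → 4% + 0% transit = 4% → €1.6308
Bookshelf €269.47: household furniture → 4.5% + 2.25% transit = 6.75% → €18.189225
Dish soap €4.57: other taxable items → 8.5% + 0.75% transit = 9.25% → €0.422725
Floor lamp €76.62: household furniture → 4.5% + 2.25% transit = 6.75% → €5.17185
Ibuprofen (100 ct) €9.08: nonprescription drugs → 8.5% + 2% transit = 10.5% → €0.9534
Dresser €604.87: household furniture → 4.5% + 2.25% transit = 6.75% → €40.828725
Unrounded tax sum = €75.88215 → €75.88

€75.88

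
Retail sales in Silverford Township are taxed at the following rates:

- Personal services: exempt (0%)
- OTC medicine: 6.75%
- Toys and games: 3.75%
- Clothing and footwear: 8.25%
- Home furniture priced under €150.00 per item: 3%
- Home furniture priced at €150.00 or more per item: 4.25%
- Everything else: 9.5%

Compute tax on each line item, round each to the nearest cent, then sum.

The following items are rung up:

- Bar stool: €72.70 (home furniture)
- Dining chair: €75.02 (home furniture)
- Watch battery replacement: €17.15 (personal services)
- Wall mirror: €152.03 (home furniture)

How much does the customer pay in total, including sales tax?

€327.79

Bar stool €72.70: home furniture, under €150.00 → 3% → €2.18
Dining chair €75.02: home furniture, under €150.00 → 3% → €2.25
Watch battery replacement €17.15: personal services → 0% → €0.00
Wall mirror €152.03: home furniture, €150.00 or more → 4.25% → €6.46
Subtotal = €316.90; tax = €10.89; total due = €327.79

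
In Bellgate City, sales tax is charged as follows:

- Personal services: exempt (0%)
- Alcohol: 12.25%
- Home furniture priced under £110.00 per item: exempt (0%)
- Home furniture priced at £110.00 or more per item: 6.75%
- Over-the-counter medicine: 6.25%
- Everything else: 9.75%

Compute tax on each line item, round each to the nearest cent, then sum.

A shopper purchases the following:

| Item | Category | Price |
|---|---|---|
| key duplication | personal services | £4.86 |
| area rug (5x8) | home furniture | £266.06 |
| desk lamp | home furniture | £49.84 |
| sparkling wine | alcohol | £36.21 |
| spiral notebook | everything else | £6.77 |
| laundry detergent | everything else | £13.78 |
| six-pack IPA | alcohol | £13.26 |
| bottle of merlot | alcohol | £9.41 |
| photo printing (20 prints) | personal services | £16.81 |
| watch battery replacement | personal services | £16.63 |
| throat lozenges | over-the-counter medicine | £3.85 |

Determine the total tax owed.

Key duplication £4.86: personal services → 0% → £0.00
Area rug (5x8) £266.06: home furniture, £110.00 or more → 6.75% → £17.96
Desk lamp £49.84: home furniture, under £110.00 → 0% → £0.00
Sparkling wine £36.21: alcohol → 12.25% → £4.44
Spiral notebook £6.77: everything else → 9.75% → £0.66
Laundry detergent £13.78: everything else → 9.75% → £1.34
Six-pack IPA £13.26: alcohol → 12.25% → £1.62
Bottle of merlot £9.41: alcohol → 12.25% → £1.15
Photo printing (20 prints) £16.81: personal services → 0% → £0.00
Watch battery replacement £16.63: personal services → 0% → £0.00
Throat lozenges £3.85: over-the-counter medicine → 6.25% → £0.24
Total tax = £17.96 + £4.44 + £0.66 + £1.34 + £1.62 + £1.15 + £0.24 = £27.41

£27.41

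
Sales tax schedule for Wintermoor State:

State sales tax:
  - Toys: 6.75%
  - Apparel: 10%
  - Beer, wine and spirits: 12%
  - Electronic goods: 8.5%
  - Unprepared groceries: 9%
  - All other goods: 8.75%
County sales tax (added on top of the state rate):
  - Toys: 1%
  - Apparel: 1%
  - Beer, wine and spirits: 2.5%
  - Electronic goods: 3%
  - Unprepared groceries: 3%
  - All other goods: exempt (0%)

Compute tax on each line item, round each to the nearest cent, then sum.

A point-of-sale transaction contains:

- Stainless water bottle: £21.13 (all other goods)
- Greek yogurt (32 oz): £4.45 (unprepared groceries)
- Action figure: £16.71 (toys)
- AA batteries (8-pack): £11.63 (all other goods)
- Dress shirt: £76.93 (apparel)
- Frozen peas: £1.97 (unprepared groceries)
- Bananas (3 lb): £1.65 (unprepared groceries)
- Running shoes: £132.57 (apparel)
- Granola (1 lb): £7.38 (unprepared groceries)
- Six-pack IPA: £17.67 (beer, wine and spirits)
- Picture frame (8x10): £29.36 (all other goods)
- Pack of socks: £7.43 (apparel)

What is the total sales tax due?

Stainless water bottle £21.13: all other goods → 8.75% + 0% county = 8.75% → £1.85
Greek yogurt (32 oz) £4.45: unprepared groceries → 9% + 3% county = 12% → £0.53
Action figure £16.71: toys → 6.75% + 1% county = 7.75% → £1.30
AA batteries (8-pack) £11.63: all other goods → 8.75% + 0% county = 8.75% → £1.02
Dress shirt £76.93: apparel → 10% + 1% county = 11% → £8.46
Frozen peas £1.97: unprepared groceries → 9% + 3% county = 12% → £0.24
Bananas (3 lb) £1.65: unprepared groceries → 9% + 3% county = 12% → £0.20
Running shoes £132.57: apparel → 10% + 1% county = 11% → £14.58
Granola (1 lb) £7.38: unprepared groceries → 9% + 3% county = 12% → £0.89
Six-pack IPA £17.67: beer, wine and spirits → 12% + 2.5% county = 14.5% → £2.56
Picture frame (8x10) £29.36: all other goods → 8.75% + 0% county = 8.75% → £2.57
Pack of socks £7.43: apparel → 10% + 1% county = 11% → £0.82
Total tax = £1.85 + £0.53 + £1.30 + £1.02 + £8.46 + £0.24 + £0.20 + £14.58 + £0.89 + £2.56 + £2.57 + £0.82 = £35.02

£35.02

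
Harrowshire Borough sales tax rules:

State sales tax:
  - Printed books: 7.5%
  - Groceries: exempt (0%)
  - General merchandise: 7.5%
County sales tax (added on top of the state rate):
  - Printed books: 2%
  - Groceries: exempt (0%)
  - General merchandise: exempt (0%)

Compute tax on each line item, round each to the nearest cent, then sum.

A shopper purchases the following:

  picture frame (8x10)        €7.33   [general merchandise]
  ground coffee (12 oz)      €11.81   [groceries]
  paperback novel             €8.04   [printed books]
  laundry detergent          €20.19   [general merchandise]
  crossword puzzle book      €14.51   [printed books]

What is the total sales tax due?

Picture frame (8x10) €7.33: general merchandise → 7.5% + 0% county = 7.5% → €0.55
Ground coffee (12 oz) €11.81: groceries → 0% + 0% county = 0% → €0.00
Paperback novel €8.04: printed books → 7.5% + 2% county = 9.5% → €0.76
Laundry detergent €20.19: general merchandise → 7.5% + 0% county = 7.5% → €1.51
Crossword puzzle book €14.51: printed books → 7.5% + 2% county = 9.5% → €1.38
Total tax = €0.55 + €0.76 + €1.51 + €1.38 = €4.20

€4.20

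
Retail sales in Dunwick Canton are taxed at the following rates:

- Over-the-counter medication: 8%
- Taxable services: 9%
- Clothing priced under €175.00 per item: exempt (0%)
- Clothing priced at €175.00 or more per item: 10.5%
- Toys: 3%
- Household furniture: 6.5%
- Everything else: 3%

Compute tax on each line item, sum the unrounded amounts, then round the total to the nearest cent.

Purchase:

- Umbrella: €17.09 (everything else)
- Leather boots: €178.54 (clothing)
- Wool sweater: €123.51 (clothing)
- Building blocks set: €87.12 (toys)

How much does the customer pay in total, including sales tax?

Umbrella €17.09: everything else → 3% → €0.5127
Leather boots €178.54: clothing, €175.00 or more → 10.5% → €18.7467
Wool sweater €123.51: clothing, under €175.00 → 0% → €0.00
Building blocks set €87.12: toys → 3% → €2.6136
Subtotal = €406.26; unrounded tax = €21.873 → €21.87; total due = €428.13

€428.13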